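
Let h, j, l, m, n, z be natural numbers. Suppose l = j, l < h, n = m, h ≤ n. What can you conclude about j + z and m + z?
j + z < m + z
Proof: l = j and l < h, so j < h. n = m and h ≤ n, hence h ≤ m. j < h, so j < m. Then j + z < m + z.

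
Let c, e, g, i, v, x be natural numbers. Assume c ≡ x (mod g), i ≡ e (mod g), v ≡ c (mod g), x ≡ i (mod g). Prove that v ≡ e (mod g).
From v ≡ c (mod g) and c ≡ x (mod g), v ≡ x (mod g). Because x ≡ i (mod g), v ≡ i (mod g). From i ≡ e (mod g), v ≡ e (mod g).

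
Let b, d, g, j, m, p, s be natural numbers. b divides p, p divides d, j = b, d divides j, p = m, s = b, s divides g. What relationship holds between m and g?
m divides g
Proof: Because j = b and d divides j, d divides b. Since p divides d, p divides b. From b divides p, b = p. p = m, so b = m. s = b and s divides g, thus b divides g. Because b = m, m divides g.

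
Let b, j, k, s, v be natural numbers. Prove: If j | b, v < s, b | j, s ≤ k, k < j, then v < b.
Because j | b and b | j, j = b. From s ≤ k and k < j, s < j. v < s, so v < j. Because j = b, v < b.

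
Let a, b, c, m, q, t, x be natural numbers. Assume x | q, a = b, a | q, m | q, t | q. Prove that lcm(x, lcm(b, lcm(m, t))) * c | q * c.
From a = b and a | q, b | q. m | q and t | q, hence lcm(m, t) | q. b | q, so lcm(b, lcm(m, t)) | q. Since x | q, lcm(x, lcm(b, lcm(m, t))) | q. Then lcm(x, lcm(b, lcm(m, t))) * c | q * c.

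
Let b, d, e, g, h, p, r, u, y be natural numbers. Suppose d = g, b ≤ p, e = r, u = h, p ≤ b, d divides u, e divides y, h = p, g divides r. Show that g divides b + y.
Since p ≤ b and b ≤ p, p = b. Since h = p, h = b. d = g and d divides u, thus g divides u. u = h, so g divides h. Since h = b, g divides b. Because e = r and e divides y, r divides y. g divides r, so g divides y. Since g divides b, g divides b + y.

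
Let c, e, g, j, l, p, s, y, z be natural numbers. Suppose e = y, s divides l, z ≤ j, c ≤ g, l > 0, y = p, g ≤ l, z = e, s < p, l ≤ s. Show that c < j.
Because s divides l and l > 0, s ≤ l. Since l ≤ s, l = s. c ≤ g and g ≤ l, so c ≤ l. Since l = s, c ≤ s. s < p, so c < p. z = e and e = y, therefore z = y. Since y = p, z = p. z ≤ j, so p ≤ j. c < p, so c < j.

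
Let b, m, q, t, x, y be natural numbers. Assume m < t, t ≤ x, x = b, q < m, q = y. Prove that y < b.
Since q = y and q < m, y < m. Since m < t, y < t. t ≤ x, so y < x. x = b, so y < b.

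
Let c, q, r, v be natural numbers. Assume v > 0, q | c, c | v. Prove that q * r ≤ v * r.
Since q | c and c | v, q | v. Since v > 0, q ≤ v. Then q * r ≤ v * r.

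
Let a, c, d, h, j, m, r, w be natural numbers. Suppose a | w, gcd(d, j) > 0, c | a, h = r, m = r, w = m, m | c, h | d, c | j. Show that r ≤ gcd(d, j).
h = r and h | d, so r | d. c | a and a | w, hence c | w. Since w = m, c | m. m | c, so c = m. m = r, so c = r. Since c | j, r | j. Since r | d, r | gcd(d, j). gcd(d, j) > 0, so r ≤ gcd(d, j).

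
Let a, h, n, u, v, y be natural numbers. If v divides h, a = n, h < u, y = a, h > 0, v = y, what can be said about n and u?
n < u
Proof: Because v = y and y = a, v = a. From v divides h, a divides h. Since h > 0, a ≤ h. a = n, so n ≤ h. Since h < u, n < u.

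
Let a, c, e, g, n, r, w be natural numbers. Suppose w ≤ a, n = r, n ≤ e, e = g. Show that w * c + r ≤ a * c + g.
Since w ≤ a, by multiplying by a non-negative, w * c ≤ a * c. n = r and n ≤ e, therefore r ≤ e. e = g, so r ≤ g. Since w * c ≤ a * c, w * c + r ≤ a * c + g.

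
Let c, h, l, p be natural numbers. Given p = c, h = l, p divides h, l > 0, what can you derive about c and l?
c ≤ l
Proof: h = l and p divides h, hence p divides l. p = c, so c divides l. l > 0, so c ≤ l.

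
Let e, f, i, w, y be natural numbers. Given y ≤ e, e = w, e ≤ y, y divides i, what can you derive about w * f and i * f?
w * f divides i * f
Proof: Because y ≤ e and e ≤ y, y = e. Since e = w, y = w. y divides i, so w divides i. Then w * f divides i * f.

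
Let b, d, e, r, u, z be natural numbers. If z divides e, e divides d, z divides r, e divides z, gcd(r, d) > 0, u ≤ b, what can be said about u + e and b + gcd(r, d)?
u + e ≤ b + gcd(r, d)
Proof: z divides e and e divides z, therefore z = e. Since z divides r, e divides r. Since e divides d, e divides gcd(r, d). Since gcd(r, d) > 0, e ≤ gcd(r, d). Since u ≤ b, u + e ≤ b + gcd(r, d).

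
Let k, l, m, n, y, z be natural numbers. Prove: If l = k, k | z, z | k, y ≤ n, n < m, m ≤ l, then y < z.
k | z and z | k, therefore k = z. Since l = k, l = z. n < m and m ≤ l, so n < l. Since y ≤ n, y < l. l = z, so y < z.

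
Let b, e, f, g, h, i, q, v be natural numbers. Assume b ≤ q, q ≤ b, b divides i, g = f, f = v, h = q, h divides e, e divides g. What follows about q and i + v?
q divides i + v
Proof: Because b ≤ q and q ≤ b, b = q. b divides i, so q divides i. g = f and f = v, thus g = v. h = q and h divides e, hence q divides e. Since e divides g, q divides g. g = v, so q divides v. Since q divides i, q divides i + v.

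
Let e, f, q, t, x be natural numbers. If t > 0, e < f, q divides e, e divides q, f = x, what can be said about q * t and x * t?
q * t < x * t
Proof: e divides q and q divides e, thus e = q. Because f = x and e < f, e < x. Since e = q, q < x. Using t > 0, by multiplying by a positive, q * t < x * t.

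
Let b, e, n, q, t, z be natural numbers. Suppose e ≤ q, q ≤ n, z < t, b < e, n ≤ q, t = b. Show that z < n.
q ≤ n and n ≤ q, thus q = n. t = b and z < t, so z < b. b < e and e ≤ q, so b < q. z < b, so z < q. q = n, so z < n.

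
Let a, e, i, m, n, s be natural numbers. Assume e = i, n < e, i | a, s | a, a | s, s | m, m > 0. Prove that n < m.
From e = i and n < e, n < i. s | a and a | s, therefore s = a. Since s | m, a | m. i | a, so i | m. Since m > 0, i ≤ m. n < i, so n < m.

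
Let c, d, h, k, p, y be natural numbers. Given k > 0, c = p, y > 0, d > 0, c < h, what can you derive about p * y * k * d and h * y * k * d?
p * y * k * d < h * y * k * d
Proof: From c = p and c < h, p < h. Since y > 0, p * y < h * y. Since k > 0, p * y * k < h * y * k. From d > 0, p * y * k * d < h * y * k * d.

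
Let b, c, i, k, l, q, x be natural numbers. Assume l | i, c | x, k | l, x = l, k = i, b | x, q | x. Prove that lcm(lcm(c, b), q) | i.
Because k = i and k | l, i | l. Since l | i, l = i. x = l, so x = i. c | x and b | x, hence lcm(c, b) | x. q | x, so lcm(lcm(c, b), q) | x. x = i, so lcm(lcm(c, b), q) | i.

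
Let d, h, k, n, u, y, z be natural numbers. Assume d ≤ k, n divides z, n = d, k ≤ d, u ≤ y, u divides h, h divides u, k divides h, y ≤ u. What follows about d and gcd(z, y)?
d divides gcd(z, y)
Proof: n = d and n divides z, thus d divides z. u ≤ y and y ≤ u, hence u = y. h divides u and u divides h, therefore h = u. k ≤ d and d ≤ k, thus k = d. k divides h, so d divides h. h = u, so d divides u. Since u = y, d divides y. Because d divides z, d divides gcd(z, y).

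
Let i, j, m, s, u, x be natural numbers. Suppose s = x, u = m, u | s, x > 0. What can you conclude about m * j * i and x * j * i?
m * j * i ≤ x * j * i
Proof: Because u = m and u | s, m | s. s = x, so m | x. From x > 0, m ≤ x. Then m * j ≤ x * j. Then m * j * i ≤ x * j * i.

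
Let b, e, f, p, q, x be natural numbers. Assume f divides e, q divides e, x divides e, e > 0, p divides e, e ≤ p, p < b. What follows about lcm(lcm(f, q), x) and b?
lcm(lcm(f, q), x) < b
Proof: f divides e and q divides e, therefore lcm(f, q) divides e. From x divides e, lcm(lcm(f, q), x) divides e. Since e > 0, lcm(lcm(f, q), x) ≤ e. p divides e and e > 0, thus p ≤ e. Because e ≤ p, p = e. Since p < b, e < b. Since lcm(lcm(f, q), x) ≤ e, lcm(lcm(f, q), x) < b.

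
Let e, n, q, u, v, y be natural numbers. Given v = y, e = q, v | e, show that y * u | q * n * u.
From e = q and v | e, v | q. Since v = y, y | q. Then y | q * n. Then y * u | q * n * u.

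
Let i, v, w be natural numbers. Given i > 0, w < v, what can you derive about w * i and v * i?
w * i < v * i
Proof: Because w < v and i > 0, by multiplying by a positive, w * i < v * i.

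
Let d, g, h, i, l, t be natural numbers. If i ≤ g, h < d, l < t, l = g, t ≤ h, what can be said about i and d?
i < d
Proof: l < t and t ≤ h, hence l < h. Since l = g, g < h. i ≤ g, so i < h. Since h < d, i < d.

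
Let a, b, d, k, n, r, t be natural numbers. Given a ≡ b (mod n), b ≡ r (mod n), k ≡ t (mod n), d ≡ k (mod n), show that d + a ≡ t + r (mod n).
Since d ≡ k (mod n) and k ≡ t (mod n), d ≡ t (mod n). From a ≡ b (mod n) and b ≡ r (mod n), a ≡ r (mod n). From d ≡ t (mod n), by adding congruences, d + a ≡ t + r (mod n).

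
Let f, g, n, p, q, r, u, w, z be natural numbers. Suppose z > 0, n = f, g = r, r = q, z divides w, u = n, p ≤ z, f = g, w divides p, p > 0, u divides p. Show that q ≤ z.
n = f and f = g, so n = g. Since g = r, n = r. Since r = q, n = q. z divides w and w divides p, hence z divides p. From p > 0, z ≤ p. p ≤ z, so p = z. From u divides p, u divides z. Since u = n, n divides z. Since z > 0, n ≤ z. Since n = q, q ≤ z.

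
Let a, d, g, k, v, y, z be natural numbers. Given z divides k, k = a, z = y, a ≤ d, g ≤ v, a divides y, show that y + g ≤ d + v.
k = a and z divides k, thus z divides a. Since z = y, y divides a. a divides y, so a = y. Since a ≤ d, y ≤ d. g ≤ v, so y + g ≤ d + v.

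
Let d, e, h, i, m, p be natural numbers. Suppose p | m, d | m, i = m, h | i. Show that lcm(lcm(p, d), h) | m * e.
p | m and d | m, hence lcm(p, d) | m. i = m and h | i, thus h | m. Because lcm(p, d) | m, lcm(lcm(p, d), h) | m. Then lcm(lcm(p, d), h) | m * e.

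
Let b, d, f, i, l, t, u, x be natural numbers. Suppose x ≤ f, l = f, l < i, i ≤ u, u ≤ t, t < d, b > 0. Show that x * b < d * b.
Because l < i and i ≤ u, l < u. Since u ≤ t, l < t. Since t < d, l < d. l = f, so f < d. Since x ≤ f, x < d. b > 0, so x * b < d * b.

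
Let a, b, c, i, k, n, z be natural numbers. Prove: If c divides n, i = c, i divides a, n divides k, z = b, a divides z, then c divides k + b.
c divides n and n divides k, so c divides k. i divides a and a divides z, hence i divides z. Since z = b, i divides b. Since i = c, c divides b. c divides k, so c divides k + b.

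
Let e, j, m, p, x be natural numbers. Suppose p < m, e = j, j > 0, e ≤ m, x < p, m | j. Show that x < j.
Since m | j and j > 0, m ≤ j. e = j and e ≤ m, hence j ≤ m. Since m ≤ j, m = j. Since x < p and p < m, x < m. m = j, so x < j.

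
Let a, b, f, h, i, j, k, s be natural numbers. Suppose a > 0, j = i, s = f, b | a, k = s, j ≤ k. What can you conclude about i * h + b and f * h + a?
i * h + b ≤ f * h + a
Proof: Since j = i and j ≤ k, i ≤ k. k = s, so i ≤ s. Because s = f, i ≤ f. Then i * h ≤ f * h. Because b | a and a > 0, b ≤ a. i * h ≤ f * h, so i * h + b ≤ f * h + a.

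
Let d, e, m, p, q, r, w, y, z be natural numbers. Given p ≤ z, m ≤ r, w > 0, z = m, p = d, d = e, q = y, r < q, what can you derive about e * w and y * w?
e * w < y * w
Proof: p = d and d = e, thus p = e. z = m and p ≤ z, so p ≤ m. m ≤ r, so p ≤ r. From p = e, e ≤ r. Since r < q, e < q. q = y, so e < y. Since w > 0, e * w < y * w.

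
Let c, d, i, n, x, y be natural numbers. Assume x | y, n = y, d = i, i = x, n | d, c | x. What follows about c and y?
c | y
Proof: d = i and i = x, hence d = x. Since n | d, n | x. Since n = y, y | x. x | y, so x = y. c | x, so c | y.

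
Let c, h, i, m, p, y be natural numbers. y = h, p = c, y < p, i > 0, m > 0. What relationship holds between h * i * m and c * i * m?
h * i * m < c * i * m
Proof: Since p = c and y < p, y < c. From y = h, h < c. Since i > 0, h * i < c * i. Since m > 0, h * i * m < c * i * m.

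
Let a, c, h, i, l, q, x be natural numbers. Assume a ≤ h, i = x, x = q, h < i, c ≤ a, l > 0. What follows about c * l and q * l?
c * l < q * l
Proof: From c ≤ a and a ≤ h, c ≤ h. Since i = x and h < i, h < x. Since x = q, h < q. Since c ≤ h, c < q. Since l > 0, c * l < q * l.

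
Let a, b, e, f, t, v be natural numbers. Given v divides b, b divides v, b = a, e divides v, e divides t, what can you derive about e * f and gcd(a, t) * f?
e * f divides gcd(a, t) * f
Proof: Since v divides b and b divides v, v = b. b = a, so v = a. Since e divides v, e divides a. Since e divides t, e divides gcd(a, t). Then e * f divides gcd(a, t) * f.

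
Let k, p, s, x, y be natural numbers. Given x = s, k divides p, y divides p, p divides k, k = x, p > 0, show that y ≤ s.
From p divides k and k divides p, p = k. Since k = x, p = x. x = s, so p = s. y divides p and p > 0, thus y ≤ p. p = s, so y ≤ s.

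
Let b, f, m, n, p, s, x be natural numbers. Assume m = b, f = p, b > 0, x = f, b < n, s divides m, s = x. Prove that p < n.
s = x and x = f, therefore s = f. f = p, so s = p. Because m = b and s divides m, s divides b. Since b > 0, s ≤ b. Since b < n, s < n. Because s = p, p < n.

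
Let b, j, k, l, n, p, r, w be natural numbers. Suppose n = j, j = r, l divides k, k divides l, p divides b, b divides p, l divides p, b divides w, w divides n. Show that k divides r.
n = j and j = r, so n = r. Since l divides k and k divides l, l = k. p divides b and b divides p, therefore p = b. l divides p, so l divides b. Since b divides w, l divides w. w divides n, so l divides n. l = k, so k divides n. n = r, so k divides r.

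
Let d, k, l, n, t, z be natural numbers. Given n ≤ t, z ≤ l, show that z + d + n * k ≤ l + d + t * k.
z ≤ l, therefore z + d ≤ l + d. Because n ≤ t, n * k ≤ t * k. Since z + d ≤ l + d, z + d + n * k ≤ l + d + t * k.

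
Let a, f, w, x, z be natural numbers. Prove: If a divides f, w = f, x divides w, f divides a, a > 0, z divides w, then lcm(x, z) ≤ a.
f divides a and a divides f, hence f = a. w = f, so w = a. x divides w and z divides w, hence lcm(x, z) divides w. w = a, so lcm(x, z) divides a. a > 0, so lcm(x, z) ≤ a.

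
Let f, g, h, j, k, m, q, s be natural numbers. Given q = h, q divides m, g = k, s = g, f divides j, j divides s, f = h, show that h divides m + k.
q = h and q divides m, therefore h divides m. s = g and g = k, hence s = k. Since f = h and f divides j, h divides j. j divides s, so h divides s. Since s = k, h divides k. h divides m, so h divides m + k.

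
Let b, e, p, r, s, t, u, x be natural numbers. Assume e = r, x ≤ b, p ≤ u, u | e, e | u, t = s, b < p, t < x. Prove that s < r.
u | e and e | u, hence u = e. e = r, so u = r. t = s and t < x, thus s < x. b < p and p ≤ u, thus b < u. x ≤ b, so x < u. Since s < x, s < u. u = r, so s < r.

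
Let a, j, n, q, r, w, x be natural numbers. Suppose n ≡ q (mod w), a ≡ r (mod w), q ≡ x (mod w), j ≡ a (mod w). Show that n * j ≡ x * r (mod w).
n ≡ q (mod w) and q ≡ x (mod w), therefore n ≡ x (mod w). j ≡ a (mod w) and a ≡ r (mod w), therefore j ≡ r (mod w). From n ≡ x (mod w), n * j ≡ x * r (mod w).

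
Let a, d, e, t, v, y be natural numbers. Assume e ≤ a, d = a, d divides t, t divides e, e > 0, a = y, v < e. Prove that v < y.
d = a and d divides t, therefore a divides t. t divides e, so a divides e. e > 0, so a ≤ e. Since e ≤ a, e = a. Since a = y, e = y. v < e, so v < y.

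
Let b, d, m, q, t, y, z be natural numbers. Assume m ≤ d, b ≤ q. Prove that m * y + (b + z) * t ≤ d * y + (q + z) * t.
From m ≤ d, m * y ≤ d * y. Because b ≤ q, b + z ≤ q + z. Then (b + z) * t ≤ (q + z) * t. Since m * y ≤ d * y, m * y + (b + z) * t ≤ d * y + (q + z) * t.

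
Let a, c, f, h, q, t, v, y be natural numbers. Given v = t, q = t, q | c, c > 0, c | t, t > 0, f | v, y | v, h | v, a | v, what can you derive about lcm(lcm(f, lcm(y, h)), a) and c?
lcm(lcm(f, lcm(y, h)), a) | c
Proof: q = t and q | c, so t | c. Since c > 0, t ≤ c. From c | t and t > 0, c ≤ t. Since t ≤ c, t = c. Since v = t, v = c. From y | v and h | v, lcm(y, h) | v. Since f | v, lcm(f, lcm(y, h)) | v. Since a | v, lcm(lcm(f, lcm(y, h)), a) | v. v = c, so lcm(lcm(f, lcm(y, h)), a) | c.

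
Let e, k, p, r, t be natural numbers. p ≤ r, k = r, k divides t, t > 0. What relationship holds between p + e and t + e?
p + e ≤ t + e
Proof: Because k = r and k divides t, r divides t. From t > 0, r ≤ t. Since p ≤ r, p ≤ t. Then p + e ≤ t + e.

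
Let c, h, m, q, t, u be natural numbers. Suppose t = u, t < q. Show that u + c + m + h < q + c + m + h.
t = u and t < q, so u < q. Then u + c < q + c. Then u + c + m < q + c + m. Then u + c + m + h < q + c + m + h.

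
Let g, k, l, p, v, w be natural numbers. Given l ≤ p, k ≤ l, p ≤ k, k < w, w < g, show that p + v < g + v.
Because k ≤ l and l ≤ p, k ≤ p. p ≤ k, so k = p. k < w and w < g, hence k < g. Since k = p, p < g. Then p + v < g + v.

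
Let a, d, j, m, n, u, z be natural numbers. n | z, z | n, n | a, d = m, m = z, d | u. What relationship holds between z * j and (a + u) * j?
z * j | (a + u) * j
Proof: n | z and z | n, hence n = z. Because n | a, z | a. d = m and m = z, hence d = z. Since d | u, z | u. z | a, so z | a + u. Then z * j | (a + u) * j.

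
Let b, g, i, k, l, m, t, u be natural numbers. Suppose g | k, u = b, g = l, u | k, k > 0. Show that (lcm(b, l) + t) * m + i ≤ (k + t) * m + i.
u = b and u | k, thus b | k. g = l and g | k, hence l | k. Since b | k, lcm(b, l) | k. k > 0, so lcm(b, l) ≤ k. Then lcm(b, l) + t ≤ k + t. Then (lcm(b, l) + t) * m ≤ (k + t) * m. Then (lcm(b, l) + t) * m + i ≤ (k + t) * m + i.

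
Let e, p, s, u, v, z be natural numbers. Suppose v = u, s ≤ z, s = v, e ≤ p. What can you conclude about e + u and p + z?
e + u ≤ p + z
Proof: s = v and v = u, so s = u. Since s ≤ z, u ≤ z. e ≤ p, so e + u ≤ p + z.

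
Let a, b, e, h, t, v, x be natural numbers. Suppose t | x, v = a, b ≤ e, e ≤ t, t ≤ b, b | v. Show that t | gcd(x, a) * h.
From b ≤ e and e ≤ t, b ≤ t. Since t ≤ b, b = t. Since b | v, t | v. Since v = a, t | a. Since t | x, t | gcd(x, a). Then t | gcd(x, a) * h.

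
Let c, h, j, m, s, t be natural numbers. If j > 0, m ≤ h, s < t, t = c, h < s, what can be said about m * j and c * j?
m * j < c * j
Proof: Since h < s and s < t, h < t. t = c, so h < c. From m ≤ h, m < c. Since j > 0, by multiplying by a positive, m * j < c * j.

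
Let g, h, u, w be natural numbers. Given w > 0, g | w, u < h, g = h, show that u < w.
g = h and g | w, hence h | w. Since w > 0, h ≤ w. u < h, so u < w.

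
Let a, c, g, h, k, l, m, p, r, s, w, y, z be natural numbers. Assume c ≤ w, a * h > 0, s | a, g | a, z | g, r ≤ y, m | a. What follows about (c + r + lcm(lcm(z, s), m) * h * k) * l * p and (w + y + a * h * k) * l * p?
(c + r + lcm(lcm(z, s), m) * h * k) * l * p ≤ (w + y + a * h * k) * l * p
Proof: From c ≤ w and r ≤ y, c + r ≤ w + y. z | g and g | a, thus z | a. s | a, so lcm(z, s) | a. m | a, so lcm(lcm(z, s), m) | a. Then lcm(lcm(z, s), m) * h | a * h. Since a * h > 0, lcm(lcm(z, s), m) * h ≤ a * h. Then lcm(lcm(z, s), m) * h * k ≤ a * h * k. Since c + r ≤ w + y, c + r + lcm(lcm(z, s), m) * h * k ≤ w + y + a * h * k. Then (c + r + lcm(lcm(z, s), m) * h * k) * l ≤ (w + y + a * h * k) * l. Then (c + r + lcm(lcm(z, s), m) * h * k) * l * p ≤ (w + y + a * h * k) * l * p.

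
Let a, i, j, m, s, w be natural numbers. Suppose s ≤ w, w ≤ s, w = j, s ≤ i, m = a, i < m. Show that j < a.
Since s ≤ w and w ≤ s, s = w. w = j, so s = j. s ≤ i, so j ≤ i. m = a and i < m, hence i < a. Because j ≤ i, j < a.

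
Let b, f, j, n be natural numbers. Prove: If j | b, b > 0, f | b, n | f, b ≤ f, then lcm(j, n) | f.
f | b and b > 0, hence f ≤ b. b ≤ f, so b = f. Because j | b, j | f. n | f, so lcm(j, n) | f.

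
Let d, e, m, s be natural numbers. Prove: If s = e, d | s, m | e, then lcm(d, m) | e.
s = e and d | s, hence d | e. Since m | e, lcm(d, m) | e.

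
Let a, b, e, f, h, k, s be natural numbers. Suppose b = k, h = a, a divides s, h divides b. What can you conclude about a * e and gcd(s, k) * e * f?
a * e divides gcd(s, k) * e * f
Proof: h = a and h divides b, therefore a divides b. b = k, so a divides k. Since a divides s, a divides gcd(s, k). Then a * e divides gcd(s, k) * e. Then a * e divides gcd(s, k) * e * f.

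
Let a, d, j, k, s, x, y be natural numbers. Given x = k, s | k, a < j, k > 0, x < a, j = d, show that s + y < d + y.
s | k and k > 0, thus s ≤ k. Since j = d and a < j, a < d. Since x < a, x < d. x = k, so k < d. Since s ≤ k, s < d. Then s + y < d + y.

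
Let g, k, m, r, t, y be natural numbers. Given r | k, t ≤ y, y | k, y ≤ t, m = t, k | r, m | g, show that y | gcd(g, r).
t ≤ y and y ≤ t, hence t = y. Since m = t, m = y. Since m | g, y | g. k | r and r | k, thus k = r. y | k, so y | r. y | g, so y | gcd(g, r).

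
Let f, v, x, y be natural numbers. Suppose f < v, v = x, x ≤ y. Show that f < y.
v = x and f < v, therefore f < x. Because x ≤ y, f < y.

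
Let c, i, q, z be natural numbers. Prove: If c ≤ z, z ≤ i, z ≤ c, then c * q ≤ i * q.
z ≤ c and c ≤ z, therefore z = c. Since z ≤ i, c ≤ i. Then c * q ≤ i * q.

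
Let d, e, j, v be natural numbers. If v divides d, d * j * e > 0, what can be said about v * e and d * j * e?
v * e ≤ d * j * e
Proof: v divides d, thus v divides d * j. Then v * e divides d * j * e. Since d * j * e > 0, v * e ≤ d * j * e.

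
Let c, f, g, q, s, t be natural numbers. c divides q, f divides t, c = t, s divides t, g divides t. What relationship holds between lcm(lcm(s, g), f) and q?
lcm(lcm(s, g), f) divides q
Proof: s divides t and g divides t, therefore lcm(s, g) divides t. Since f divides t, lcm(lcm(s, g), f) divides t. From c = t and c divides q, t divides q. Since lcm(lcm(s, g), f) divides t, lcm(lcm(s, g), f) divides q.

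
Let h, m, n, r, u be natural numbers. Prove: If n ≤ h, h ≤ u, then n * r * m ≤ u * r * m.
n ≤ h and h ≤ u, so n ≤ u. Then n * r ≤ u * r. Then n * r * m ≤ u * r * m.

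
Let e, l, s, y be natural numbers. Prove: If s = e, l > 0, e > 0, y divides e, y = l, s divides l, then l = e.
s divides l and l > 0, thus s ≤ l. s = e, so e ≤ l. From y = l and y divides e, l divides e. From e > 0, l ≤ e. e ≤ l, so e = l. Then l = e.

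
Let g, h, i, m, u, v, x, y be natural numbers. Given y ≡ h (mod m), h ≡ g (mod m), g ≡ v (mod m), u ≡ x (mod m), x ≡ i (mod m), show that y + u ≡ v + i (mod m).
y ≡ h (mod m) and h ≡ g (mod m), hence y ≡ g (mod m). Since g ≡ v (mod m), y ≡ v (mod m). u ≡ x (mod m) and x ≡ i (mod m), so u ≡ i (mod m). Since y ≡ v (mod m), by adding congruences, y + u ≡ v + i (mod m).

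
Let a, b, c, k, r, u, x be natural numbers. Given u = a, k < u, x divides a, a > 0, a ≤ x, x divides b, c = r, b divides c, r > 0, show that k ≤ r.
u = a and k < u, so k < a. x divides a and a > 0, so x ≤ a. Since a ≤ x, x = a. x divides b, so a divides b. Since c = r and b divides c, b divides r. a divides b, so a divides r. r > 0, so a ≤ r. k < a, so k < r. Then k ≤ r.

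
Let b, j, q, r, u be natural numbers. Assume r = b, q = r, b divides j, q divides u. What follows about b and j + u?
b divides j + u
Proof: Because q = r and r = b, q = b. From q divides u, b divides u. Because b divides j, b divides j + u.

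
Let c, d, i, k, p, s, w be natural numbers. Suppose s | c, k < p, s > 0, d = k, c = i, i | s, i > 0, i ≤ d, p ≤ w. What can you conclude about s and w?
s < w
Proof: i | s and s > 0, thus i ≤ s. Since c = i and s | c, s | i. Since i > 0, s ≤ i. Since i ≤ s, i = s. d = k and i ≤ d, therefore i ≤ k. Since i = s, s ≤ k. k < p and p ≤ w, hence k < w. s ≤ k, so s < w.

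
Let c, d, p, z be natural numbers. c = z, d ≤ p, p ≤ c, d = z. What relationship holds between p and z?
p = z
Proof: d = z and d ≤ p, therefore z ≤ p. Because c = z and p ≤ c, p ≤ z. From z ≤ p, z = p. Then p = z.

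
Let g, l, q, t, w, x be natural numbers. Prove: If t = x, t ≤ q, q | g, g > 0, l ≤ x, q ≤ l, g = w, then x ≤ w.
From q ≤ l and l ≤ x, q ≤ x. t = x and t ≤ q, thus x ≤ q. Since q ≤ x, q = x. q | g and g > 0, hence q ≤ g. g = w, so q ≤ w. q = x, so x ≤ w.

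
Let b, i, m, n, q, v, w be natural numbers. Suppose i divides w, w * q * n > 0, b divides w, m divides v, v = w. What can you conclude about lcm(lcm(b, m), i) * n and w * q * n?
lcm(lcm(b, m), i) * n ≤ w * q * n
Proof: v = w and m divides v, so m divides w. b divides w, so lcm(b, m) divides w. i divides w, so lcm(lcm(b, m), i) divides w. Then lcm(lcm(b, m), i) divides w * q. Then lcm(lcm(b, m), i) * n divides w * q * n. w * q * n > 0, so lcm(lcm(b, m), i) * n ≤ w * q * n.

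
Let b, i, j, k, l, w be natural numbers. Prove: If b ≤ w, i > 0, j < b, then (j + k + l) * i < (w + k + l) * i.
Because j < b and b ≤ w, j < w. Then j + k < w + k. Then j + k + l < w + k + l. Since i > 0, by multiplying by a positive, (j + k + l) * i < (w + k + l) * i.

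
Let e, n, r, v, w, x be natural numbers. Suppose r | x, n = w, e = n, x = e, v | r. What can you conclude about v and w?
v | w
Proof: From e = n and n = w, e = w. From x = e and r | x, r | e. e = w, so r | w. v | r, so v | w.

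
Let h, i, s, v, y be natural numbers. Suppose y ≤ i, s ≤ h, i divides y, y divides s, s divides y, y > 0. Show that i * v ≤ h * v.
From s divides y and y divides s, s = y. i divides y and y > 0, thus i ≤ y. Since y ≤ i, y = i. From s = y, s = i. Since s ≤ h, i ≤ h. By multiplying by a non-negative, i * v ≤ h * v.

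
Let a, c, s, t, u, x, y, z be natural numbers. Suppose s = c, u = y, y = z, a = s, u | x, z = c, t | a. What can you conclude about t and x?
t | x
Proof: From a = s and s = c, a = c. Because t | a, t | c. u = y and y = z, thus u = z. Since u | x, z | x. z = c, so c | x. t | c, so t | x.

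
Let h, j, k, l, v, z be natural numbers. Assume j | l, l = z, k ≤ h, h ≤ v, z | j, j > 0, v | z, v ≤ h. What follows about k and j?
k ≤ j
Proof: From v ≤ h and h ≤ v, v = h. Since l = z and j | l, j | z. Since z | j, z = j. v | z, so v | j. v = h, so h | j. j > 0, so h ≤ j. k ≤ h, so k ≤ j.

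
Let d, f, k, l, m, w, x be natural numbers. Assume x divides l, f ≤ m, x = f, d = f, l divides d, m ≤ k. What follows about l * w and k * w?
l * w ≤ k * w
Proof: x = f and x divides l, so f divides l. d = f and l divides d, thus l divides f. From f divides l, f = l. f ≤ m, so l ≤ m. Since m ≤ k, l ≤ k. By multiplying by a non-negative, l * w ≤ k * w.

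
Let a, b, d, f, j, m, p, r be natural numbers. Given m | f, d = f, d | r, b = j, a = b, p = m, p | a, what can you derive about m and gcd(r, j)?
m | gcd(r, j)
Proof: d = f and d | r, hence f | r. Because m | f, m | r. Because p = m and p | a, m | a. From a = b, m | b. Since b = j, m | j. m | r, so m | gcd(r, j).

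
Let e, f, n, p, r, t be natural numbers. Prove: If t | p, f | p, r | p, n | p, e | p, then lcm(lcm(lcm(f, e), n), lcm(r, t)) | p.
Because f | p and e | p, lcm(f, e) | p. n | p, so lcm(lcm(f, e), n) | p. r | p and t | p, so lcm(r, t) | p. Since lcm(lcm(f, e), n) | p, lcm(lcm(lcm(f, e), n), lcm(r, t)) | p.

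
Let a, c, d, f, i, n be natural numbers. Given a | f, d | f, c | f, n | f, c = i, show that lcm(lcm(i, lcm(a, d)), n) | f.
c = i and c | f, so i | f. a | f and d | f, so lcm(a, d) | f. i | f, so lcm(i, lcm(a, d)) | f. Since n | f, lcm(lcm(i, lcm(a, d)), n) | f.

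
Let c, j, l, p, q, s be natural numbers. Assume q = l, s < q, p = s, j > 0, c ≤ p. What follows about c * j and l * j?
c * j < l * j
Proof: p = s and c ≤ p, so c ≤ s. Since s < q, c < q. Since q = l, c < l. Since j > 0, c * j < l * j.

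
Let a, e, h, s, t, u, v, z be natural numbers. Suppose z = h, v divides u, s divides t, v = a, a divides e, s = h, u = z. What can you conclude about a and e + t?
a divides e + t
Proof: u = z and z = h, thus u = h. v = a and v divides u, so a divides u. Since u = h, a divides h. s = h and s divides t, so h divides t. a divides h, so a divides t. Since a divides e, a divides e + t.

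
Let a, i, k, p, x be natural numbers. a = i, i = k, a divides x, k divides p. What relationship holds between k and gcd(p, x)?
k divides gcd(p, x)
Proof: a = i and i = k, so a = k. a divides x, so k divides x. Since k divides p, k divides gcd(p, x).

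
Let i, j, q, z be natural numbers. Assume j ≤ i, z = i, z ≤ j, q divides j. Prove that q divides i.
Since z = i and z ≤ j, i ≤ j. Since j ≤ i, j = i. q divides j, so q divides i.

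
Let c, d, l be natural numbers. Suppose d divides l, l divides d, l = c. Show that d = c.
d divides l and l divides d, thus d = l. l = c, so d = c.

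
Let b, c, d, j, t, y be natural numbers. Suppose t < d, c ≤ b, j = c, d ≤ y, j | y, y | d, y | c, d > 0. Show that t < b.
y | d and d > 0, thus y ≤ d. Since d ≤ y, d = y. j = c and j | y, therefore c | y. Because y | c, y = c. From d = y, d = c. Since t < d, t < c. c ≤ b, so t < b.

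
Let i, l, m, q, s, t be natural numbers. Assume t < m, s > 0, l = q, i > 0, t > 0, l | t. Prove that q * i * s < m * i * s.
From l = q and l | t, q | t. From t > 0, q ≤ t. t < m, so q < m. Because i > 0, q * i < m * i. s > 0, so q * i * s < m * i * s.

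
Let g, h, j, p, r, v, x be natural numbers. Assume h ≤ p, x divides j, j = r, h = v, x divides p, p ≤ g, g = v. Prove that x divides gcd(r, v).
Since j = r and x divides j, x divides r. g = v and p ≤ g, therefore p ≤ v. h = v and h ≤ p, thus v ≤ p. p ≤ v, so p = v. Since x divides p, x divides v. From x divides r, x divides gcd(r, v).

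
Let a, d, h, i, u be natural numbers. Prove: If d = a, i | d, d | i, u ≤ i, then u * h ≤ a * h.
i | d and d | i, hence i = d. u ≤ i, so u ≤ d. d = a, so u ≤ a. Then u * h ≤ a * h.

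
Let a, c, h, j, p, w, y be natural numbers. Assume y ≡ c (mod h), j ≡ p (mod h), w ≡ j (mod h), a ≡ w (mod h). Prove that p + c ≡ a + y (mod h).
a ≡ w (mod h) and w ≡ j (mod h), hence a ≡ j (mod h). Since j ≡ p (mod h), a ≡ p (mod h). Combining with y ≡ c (mod h), by adding congruences, a + y ≡ p + c (mod h). Then p + c ≡ a + y (mod h).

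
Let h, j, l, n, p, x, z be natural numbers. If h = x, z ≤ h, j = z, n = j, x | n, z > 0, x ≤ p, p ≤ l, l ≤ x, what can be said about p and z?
p = z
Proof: Since h = x and z ≤ h, z ≤ x. n = j and x | n, therefore x | j. Because j = z, x | z. z > 0, so x ≤ z. z ≤ x, so z = x. From p ≤ l and l ≤ x, p ≤ x. x ≤ p, so x = p. Since z = x, z = p. Then p = z.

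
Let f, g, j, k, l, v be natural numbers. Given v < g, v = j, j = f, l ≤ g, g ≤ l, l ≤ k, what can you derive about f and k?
f < k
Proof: g ≤ l and l ≤ g, therefore g = l. v = j and j = f, hence v = f. v < g, so f < g. Because g = l, f < l. Since l ≤ k, f < k.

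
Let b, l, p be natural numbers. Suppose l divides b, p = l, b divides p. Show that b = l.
Since p = l and b divides p, b divides l. l divides b, so l = b. Then b = l.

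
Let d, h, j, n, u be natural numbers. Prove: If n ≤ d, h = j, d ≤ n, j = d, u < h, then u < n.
From h = j and j = d, h = d. d ≤ n and n ≤ d, so d = n. h = d, so h = n. u < h, so u < n.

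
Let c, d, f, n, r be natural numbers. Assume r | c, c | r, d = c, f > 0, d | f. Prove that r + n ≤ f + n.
c | r and r | c, so c = r. From d = c and d | f, c | f. Since f > 0, c ≤ f. c = r, so r ≤ f. Then r + n ≤ f + n.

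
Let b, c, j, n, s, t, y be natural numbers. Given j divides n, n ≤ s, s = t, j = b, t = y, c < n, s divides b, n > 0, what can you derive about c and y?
c < y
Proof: j = b and j divides n, so b divides n. Since s divides b, s divides n. n > 0, so s ≤ n. From n ≤ s, n = s. Since s = t, n = t. t = y, so n = y. From c < n, c < y.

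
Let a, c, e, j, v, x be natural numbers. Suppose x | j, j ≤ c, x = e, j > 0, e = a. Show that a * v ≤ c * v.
x = e and e = a, therefore x = a. x | j, so a | j. Since j > 0, a ≤ j. j ≤ c, so a ≤ c. Then a * v ≤ c * v.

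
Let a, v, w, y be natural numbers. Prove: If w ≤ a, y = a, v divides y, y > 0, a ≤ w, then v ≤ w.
From a ≤ w and w ≤ a, a = w. v divides y and y > 0, thus v ≤ y. y = a, so v ≤ a. From a = w, v ≤ w.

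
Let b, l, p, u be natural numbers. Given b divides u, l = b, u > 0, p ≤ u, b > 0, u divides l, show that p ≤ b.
Because l = b and u divides l, u divides b. Since b > 0, u ≤ b. b divides u and u > 0, hence b ≤ u. u ≤ b, so u = b. Because p ≤ u, p ≤ b.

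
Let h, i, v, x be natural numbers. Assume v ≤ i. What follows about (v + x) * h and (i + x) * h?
(v + x) * h ≤ (i + x) * h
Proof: v ≤ i, thus v + x ≤ i + x. Then (v + x) * h ≤ (i + x) * h.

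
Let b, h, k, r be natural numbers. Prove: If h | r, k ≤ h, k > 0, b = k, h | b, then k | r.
Since b = k and h | b, h | k. k > 0, so h ≤ k. Since k ≤ h, h = k. Since h | r, k | r.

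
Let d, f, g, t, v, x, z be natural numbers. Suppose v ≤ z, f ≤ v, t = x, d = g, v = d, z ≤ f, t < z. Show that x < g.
z ≤ f and f ≤ v, therefore z ≤ v. Since v ≤ z, z = v. From v = d, z = d. d = g, so z = g. t = x and t < z, so x < z. Since z = g, x < g.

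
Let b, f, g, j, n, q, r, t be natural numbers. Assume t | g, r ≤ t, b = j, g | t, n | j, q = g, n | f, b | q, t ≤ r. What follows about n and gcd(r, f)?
n | gcd(r, f)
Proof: Because g | t and t | g, g = t. From q = g, q = t. Because t ≤ r and r ≤ t, t = r. Since q = t, q = r. From b = j and b | q, j | q. Since n | j, n | q. q = r, so n | r. Since n | f, n | gcd(r, f).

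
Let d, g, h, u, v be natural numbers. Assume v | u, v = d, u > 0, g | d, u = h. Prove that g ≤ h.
v = d and v | u, hence d | u. Since g | d, g | u. Since u > 0, g ≤ u. Since u = h, g ≤ h.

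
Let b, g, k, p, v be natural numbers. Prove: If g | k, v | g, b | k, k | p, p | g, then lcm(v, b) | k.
Because k | p and p | g, k | g. Since g | k, g = k. v | g, so v | k. Since b | k, lcm(v, b) | k.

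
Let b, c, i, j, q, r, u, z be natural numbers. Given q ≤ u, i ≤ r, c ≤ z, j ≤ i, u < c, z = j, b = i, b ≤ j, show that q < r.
b = i and b ≤ j, thus i ≤ j. Since j ≤ i, j = i. u < c and c ≤ z, so u < z. From z = j, u < j. Since j = i, u < i. Since q ≤ u, q < i. i ≤ r, so q < r.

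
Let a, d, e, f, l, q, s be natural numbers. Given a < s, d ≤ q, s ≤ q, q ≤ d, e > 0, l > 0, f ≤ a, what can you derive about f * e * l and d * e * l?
f * e * l < d * e * l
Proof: From q ≤ d and d ≤ q, q = d. From a < s and s ≤ q, a < q. q = d, so a < d. f ≤ a, so f < d. From e > 0, by multiplying by a positive, f * e < d * e. From l > 0, by multiplying by a positive, f * e * l < d * e * l.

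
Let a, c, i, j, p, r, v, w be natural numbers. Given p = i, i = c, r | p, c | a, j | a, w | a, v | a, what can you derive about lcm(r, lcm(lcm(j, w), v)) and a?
lcm(r, lcm(lcm(j, w), v)) | a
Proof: Because p = i and i = c, p = c. Since r | p, r | c. c | a, so r | a. j | a and w | a, therefore lcm(j, w) | a. v | a, so lcm(lcm(j, w), v) | a. r | a, so lcm(r, lcm(lcm(j, w), v)) | a.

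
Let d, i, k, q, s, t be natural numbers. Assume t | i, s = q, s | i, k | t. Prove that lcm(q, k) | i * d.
Because s = q and s | i, q | i. k | t and t | i, hence k | i. q | i, so lcm(q, k) | i. Then lcm(q, k) | i * d.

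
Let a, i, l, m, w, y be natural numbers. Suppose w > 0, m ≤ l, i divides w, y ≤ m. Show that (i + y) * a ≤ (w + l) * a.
i divides w and w > 0, therefore i ≤ w. Because y ≤ m and m ≤ l, y ≤ l. Since i ≤ w, i + y ≤ w + l. By multiplying by a non-negative, (i + y) * a ≤ (w + l) * a.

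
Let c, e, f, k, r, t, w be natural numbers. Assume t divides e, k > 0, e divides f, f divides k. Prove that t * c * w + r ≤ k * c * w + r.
Because e divides f and f divides k, e divides k. Since t divides e, t divides k. Since k > 0, t ≤ k. By multiplying by a non-negative, t * c ≤ k * c. By multiplying by a non-negative, t * c * w ≤ k * c * w. Then t * c * w + r ≤ k * c * w + r.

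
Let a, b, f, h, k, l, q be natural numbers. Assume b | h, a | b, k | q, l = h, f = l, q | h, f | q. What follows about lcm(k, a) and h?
lcm(k, a) | h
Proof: f = l and l = h, therefore f = h. f | q, so h | q. Because q | h, q = h. Since k | q, k | h. Since a | b and b | h, a | h. k | h, so lcm(k, a) | h.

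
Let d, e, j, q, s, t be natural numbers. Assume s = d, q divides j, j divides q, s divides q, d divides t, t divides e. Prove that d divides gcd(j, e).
q divides j and j divides q, hence q = j. s divides q, so s divides j. Since s = d, d divides j. From d divides t and t divides e, d divides e. d divides j, so d divides gcd(j, e).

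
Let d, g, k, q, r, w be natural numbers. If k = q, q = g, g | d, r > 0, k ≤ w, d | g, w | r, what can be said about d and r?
d ≤ r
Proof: g | d and d | g, therefore g = d. Since q = g, q = d. k = q and k ≤ w, thus q ≤ w. From w | r and r > 0, w ≤ r. Since q ≤ w, q ≤ r. Since q = d, d ≤ r.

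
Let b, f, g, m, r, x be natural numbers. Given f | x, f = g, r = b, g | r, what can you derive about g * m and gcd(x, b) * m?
g * m | gcd(x, b) * m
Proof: f = g and f | x, thus g | x. Because r = b and g | r, g | b. Since g | x, g | gcd(x, b). Then g * m | gcd(x, b) * m.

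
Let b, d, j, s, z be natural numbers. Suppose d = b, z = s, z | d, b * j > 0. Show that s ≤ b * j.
z = s and z | d, so s | d. d = b, so s | b. Then s | b * j. Since b * j > 0, s ≤ b * j.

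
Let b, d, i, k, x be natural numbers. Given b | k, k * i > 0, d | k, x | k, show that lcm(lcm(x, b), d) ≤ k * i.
x | k and b | k, so lcm(x, b) | k. From d | k, lcm(lcm(x, b), d) | k. Then lcm(lcm(x, b), d) | k * i. Since k * i > 0, lcm(lcm(x, b), d) ≤ k * i.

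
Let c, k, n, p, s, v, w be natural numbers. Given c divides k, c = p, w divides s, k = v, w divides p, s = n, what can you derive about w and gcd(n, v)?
w divides gcd(n, v)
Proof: s = n and w divides s, thus w divides n. c = p and c divides k, hence p divides k. From k = v, p divides v. w divides p, so w divides v. w divides n, so w divides gcd(n, v).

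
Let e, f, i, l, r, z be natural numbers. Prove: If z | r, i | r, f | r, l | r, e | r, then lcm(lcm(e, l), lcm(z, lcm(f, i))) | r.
e | r and l | r, therefore lcm(e, l) | r. f | r and i | r, hence lcm(f, i) | r. Because z | r, lcm(z, lcm(f, i)) | r. Since lcm(e, l) | r, lcm(lcm(e, l), lcm(z, lcm(f, i))) | r.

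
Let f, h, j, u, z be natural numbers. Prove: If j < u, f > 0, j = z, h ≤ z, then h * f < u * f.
j = z and j < u, so z < u. h ≤ z, so h < u. Since f > 0, h * f < u * f.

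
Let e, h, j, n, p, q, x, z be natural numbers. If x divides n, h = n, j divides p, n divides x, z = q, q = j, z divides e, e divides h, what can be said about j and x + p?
j divides x + p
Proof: n divides x and x divides n, hence n = x. h = n, so h = x. z divides e and e divides h, therefore z divides h. z = q, so q divides h. Since h = x, q divides x. q = j, so j divides x. Since j divides p, j divides x + p.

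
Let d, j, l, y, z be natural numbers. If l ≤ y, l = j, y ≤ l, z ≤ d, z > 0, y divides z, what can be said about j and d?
j ≤ d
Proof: Since y ≤ l and l ≤ y, y = l. l = j, so y = j. y divides z and z > 0, therefore y ≤ z. Because z ≤ d, y ≤ d. y = j, so j ≤ d.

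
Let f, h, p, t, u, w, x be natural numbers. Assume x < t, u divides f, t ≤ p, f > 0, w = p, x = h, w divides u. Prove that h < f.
Since x = h and x < t, h < t. Since w = p and w divides u, p divides u. u divides f, so p divides f. f > 0, so p ≤ f. t ≤ p, so t ≤ f. Since h < t, h < f.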